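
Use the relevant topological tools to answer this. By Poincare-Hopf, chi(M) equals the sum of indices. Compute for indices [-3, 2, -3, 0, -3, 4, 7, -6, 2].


Poincare-Hopf: chi(M) = sum of indices of zeros.
chi = (-3) + (2) + (-3) + (0) + (-3) + (4) + (7) + (-6) + (2) = 0

0


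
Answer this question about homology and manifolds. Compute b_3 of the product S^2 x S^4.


Each S^d has Poincare polynomial 1 + t^d.
The product S^2 x S^4 has Poincare polynomial prod(1+t^d_i).
Expanding: b_0=1, b_2=1, b_4=1, b_6=1.
b_3 = 0

0


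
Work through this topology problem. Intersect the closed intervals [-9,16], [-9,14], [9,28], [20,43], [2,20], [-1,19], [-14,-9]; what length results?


Intersection = [max(a_i), min(b_i)] = [20, -9].
Since 20 > -9, the intersection is empty.
Length = 0

0


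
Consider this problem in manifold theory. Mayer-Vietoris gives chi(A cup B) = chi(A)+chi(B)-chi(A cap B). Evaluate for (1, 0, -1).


chi(A cup B) = chi(A) + chi(B) - chi(A cap B)
= 1 + (0) - (-1)
= 2

2


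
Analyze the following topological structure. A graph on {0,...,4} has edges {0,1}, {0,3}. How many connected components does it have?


Run DFS/union-find over 5 vertices.
V = 5, E = 2.
Number of components = 3

3


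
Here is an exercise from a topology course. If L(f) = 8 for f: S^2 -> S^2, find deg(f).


L(f) = 1 + (-1)^2 deg(f) on S^2.
8 = 1 + (-1)^2 * deg(f)
(-1)^2 * deg(f) = 7
deg(f) = 7

7


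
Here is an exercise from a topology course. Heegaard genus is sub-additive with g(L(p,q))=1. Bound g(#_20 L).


Heegaard genus satisfies g(A#B) <= g(A) + g(B).
Each lens space has g = 1.
Upper bound: 20 * 1 = 20

20


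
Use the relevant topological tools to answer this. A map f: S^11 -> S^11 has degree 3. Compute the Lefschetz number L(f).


On S^11: L(f) = tr(f_0*) + (-1)^11 tr(f_11*) = 1 + (-1)^11 * deg(f).
L(f) = 1 + (-1)^11 * 3 = 1 + -3 = -2

-2


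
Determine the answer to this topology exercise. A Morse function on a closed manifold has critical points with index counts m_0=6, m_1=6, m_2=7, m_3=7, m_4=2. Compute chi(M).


Morse theory: chi(M) = sum_k (-1)^k m_k where m_k = #(index-k critical points).
= (6) + (-6) + (7) + (-7) + (2) = 2

2


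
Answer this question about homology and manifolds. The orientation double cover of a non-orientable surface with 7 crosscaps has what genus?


chi(N_7) = 2 - 7 = -5.
Double cover: chi(Sigma_g) = 2 * chi(N_7) = 2*(-5) = -10.
2 - 2g = -10, so g = (2 - (-10))/2 = 12/2 = 6

6


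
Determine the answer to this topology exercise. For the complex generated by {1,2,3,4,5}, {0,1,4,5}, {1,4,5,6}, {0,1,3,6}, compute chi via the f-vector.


Enumerate all faces; f-vector: f_0=7, f_1=19, f_2=20, f_3=8, f_4=1.
chi = sum (-1)^k f_k = 1

1


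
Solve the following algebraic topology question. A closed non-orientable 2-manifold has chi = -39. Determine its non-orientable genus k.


chi = 2 - k for closed non-orientable surfaces with k crosscaps.
-39 = 2 - k
k = 2 - (-39) = 41

41


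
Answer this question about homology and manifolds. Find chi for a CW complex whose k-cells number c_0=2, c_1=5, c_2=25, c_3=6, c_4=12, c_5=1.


chi = sum_k (-1)^k c_k.
= (-1)^0*2 + (-1)^1*5 + (-1)^2*25 + (-1)^3*6 + (-1)^4*12 + (-1)^5*1
= (2) + (-5) + (25) + (-6) + (12) + (-1)
= 27

27


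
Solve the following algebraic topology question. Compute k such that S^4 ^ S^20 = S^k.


S^m ^ S^n = S^{m+n}.
k = 4 + 20 = 24

24


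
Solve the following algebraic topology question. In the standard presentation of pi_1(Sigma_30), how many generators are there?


Standard presentation: pi_1(Sigma_g) = <a_1,b_1,...,a_g,b_g | [a_1,b_1]...[a_g,b_g] = 1>.
Number of generators = 2g = 2*30 = 60

60


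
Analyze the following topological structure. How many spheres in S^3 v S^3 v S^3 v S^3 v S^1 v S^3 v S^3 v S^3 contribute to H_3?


For a wedge of spheres, H_k (k>0) is free on one generator per sphere of dimension k.
Spheres of dimension 3: count = 7.
b_3 = 7

7


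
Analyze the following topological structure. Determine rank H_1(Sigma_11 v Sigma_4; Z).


For a wedge: H_1(A v B) = H_1(A) + H_1(B).
b_1(Sigma_11) = 22, b_1(Sigma_4) = 8.
b_1 = 22 + 8 = 30

30


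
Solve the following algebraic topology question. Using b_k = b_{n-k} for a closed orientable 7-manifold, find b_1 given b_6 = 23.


Poincare duality for closed orientable n-manifolds: b_k = b_{n-k}.
Here n = 7, so b_1 = b_6 = 23

23


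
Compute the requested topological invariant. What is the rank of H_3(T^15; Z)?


By the Kunneth formula, b_k(T^n) = C(n,k).
b_3(T^15) = C(15,3).
C(15,3) = 15!/(3!*12!) = 455

455


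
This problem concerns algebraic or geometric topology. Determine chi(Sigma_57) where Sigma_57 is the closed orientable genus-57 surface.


For a closed orientable surface of genus g: chi = 2 - 2g.
Here g = 57.
chi = 2 - 2*57 = 2 - 114 = -112

-112


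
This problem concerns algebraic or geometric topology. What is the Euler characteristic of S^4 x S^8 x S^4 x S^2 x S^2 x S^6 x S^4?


chi is multiplicative: chi(X x Y) = chi(X) chi(Y).
Each even-dim sphere has chi = 2. There are 7 factors.
chi = 2^7 = 128

128


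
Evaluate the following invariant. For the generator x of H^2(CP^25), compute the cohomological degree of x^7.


|x| = 2 in H^*(CP^n).
|x^7| = 7 * |x| = 7 * 2 = 14

14


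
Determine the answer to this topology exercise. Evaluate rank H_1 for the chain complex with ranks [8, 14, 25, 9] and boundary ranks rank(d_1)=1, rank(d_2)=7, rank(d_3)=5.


rank H_k = rank(ker d_k) - rank(im d_{k+1}).
rank(ker d_1) = rank(C_1) - rank(d_1) = 14 - 1 = 13.
rank(im d_{1+1}) = 7.
rank H_1 = 13 - 7 = 6

6


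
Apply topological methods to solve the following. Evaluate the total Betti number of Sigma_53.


For Sigma_53: b_0 = 1, b_1 = 2g = 106, b_2 = 1.
Total = 1 + 106 + 1 = 108

108


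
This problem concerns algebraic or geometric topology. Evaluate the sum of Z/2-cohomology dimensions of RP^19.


H^k(RP^19; Z/2) = Z/2 for each 0 <= k <= 19.
Total dimension = 19 + 1 = 20

20


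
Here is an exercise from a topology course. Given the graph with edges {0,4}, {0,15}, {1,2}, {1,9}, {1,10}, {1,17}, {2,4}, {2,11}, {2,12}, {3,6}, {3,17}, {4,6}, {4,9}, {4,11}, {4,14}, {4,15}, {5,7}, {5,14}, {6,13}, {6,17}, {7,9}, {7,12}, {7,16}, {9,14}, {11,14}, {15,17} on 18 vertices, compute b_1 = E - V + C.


b_1 = E - V + (number of components).
E = 26, V = 18, components = 2.
b_1 = 26 - 18 + 2 = 10

10


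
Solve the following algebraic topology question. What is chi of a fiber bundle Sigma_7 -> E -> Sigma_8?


For a fiber bundle F -> E -> B (with CW structure): chi(E) = chi(B) * chi(F).
chi(Sigma_8) = -14, chi(Sigma_7) = -12.
chi(E) = (-14) * (-12) = 168

168


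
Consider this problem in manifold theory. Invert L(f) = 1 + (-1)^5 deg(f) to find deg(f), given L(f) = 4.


L(f) = 1 + (-1)^5 deg(f) on S^5.
4 = 1 + (-1)^5 * deg(f)
(-1)^5 * deg(f) = 3
deg(f) = -3

-3


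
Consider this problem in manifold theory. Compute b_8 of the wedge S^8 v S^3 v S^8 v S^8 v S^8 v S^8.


For a wedge of spheres, H_k (k>0) is free on one generator per sphere of dimension k.
Spheres of dimension 8: count = 5.
b_8 = 5

5


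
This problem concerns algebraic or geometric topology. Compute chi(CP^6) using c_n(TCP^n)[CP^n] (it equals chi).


For any closed oriented manifold, <e(TM),[M]> = chi(M).
chi(CP^6) = 6+1 = 7

7


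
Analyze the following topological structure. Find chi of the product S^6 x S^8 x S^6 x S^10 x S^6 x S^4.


chi is multiplicative: chi(X x Y) = chi(X) chi(Y).
Each even-dim sphere has chi = 2. There are 6 factors.
chi = 2^6 = 64

64


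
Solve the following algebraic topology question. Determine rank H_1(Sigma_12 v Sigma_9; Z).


For a wedge: H_1(A v B) = H_1(A) + H_1(B).
b_1(Sigma_12) = 24, b_1(Sigma_9) = 18.
b_1 = 24 + 18 = 42

42


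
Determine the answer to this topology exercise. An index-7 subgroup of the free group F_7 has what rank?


Nielsen-Schreier: an index-n subgroup of F_r is free of rank 1 + n(r-1).
Equivalently: chi(cover) = n*chi(base); chi(vee_r S^1) = 1 - 7 = -6.
chi(E) = 7*(-6) = -42; rank = 1 - chi(E) = 1 - (-42) = 43.
rank = 1 + 7*(7-1) = 1 + 42 = 43

43


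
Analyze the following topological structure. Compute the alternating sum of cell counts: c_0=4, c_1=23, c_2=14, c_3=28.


chi = sum_k (-1)^k c_k.
= (-1)^0*4 + (-1)^1*23 + (-1)^2*14 + (-1)^3*28
= (4) + (-23) + (14) + (-28)
= -33

-33


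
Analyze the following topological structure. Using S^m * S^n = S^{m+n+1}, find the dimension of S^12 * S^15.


Join of spheres: S^m * S^n = S^{m+n+1}.
dim = 12 + 15 + 1 = 28

28


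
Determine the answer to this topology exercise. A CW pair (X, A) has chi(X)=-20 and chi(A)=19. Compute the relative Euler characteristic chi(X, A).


Relative Euler characteristic: chi(X, A) = chi(X) - chi(A).
= -20 - (19) = -39

-39


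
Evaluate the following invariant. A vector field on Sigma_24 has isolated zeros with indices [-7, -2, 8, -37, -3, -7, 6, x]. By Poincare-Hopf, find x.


Poincare-Hopf: sum of indices = chi(M).
chi(Sigma_24) = 2 - 2*24 = -46.
Sum of known indices = -42.
x = chi - (sum known) = -46 - (-42) = -4

-4


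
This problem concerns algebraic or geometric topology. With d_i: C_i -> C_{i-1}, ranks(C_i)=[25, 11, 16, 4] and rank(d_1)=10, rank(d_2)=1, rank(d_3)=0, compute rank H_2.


rank H_k = rank(ker d_k) - rank(im d_{k+1}).
rank(ker d_2) = rank(C_2) - rank(d_2) = 16 - 1 = 15.
rank(im d_{2+1}) = 0.
rank H_2 = 15 - 0 = 15

15


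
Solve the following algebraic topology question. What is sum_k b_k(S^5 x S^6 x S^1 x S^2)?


Total Betti number is multiplicative under products.
Each S^d (d>=1) has total Betti number 2.
There are 4 sphere factors.
Total = 2^4 = 16

16


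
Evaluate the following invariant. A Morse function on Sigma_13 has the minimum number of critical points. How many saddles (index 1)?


A perfect Morse function has m_k = b_k.
For Sigma_13: b_0=1, b_1=2g=26, b_2=1.
Saddles m_1 = 2g = 26

26


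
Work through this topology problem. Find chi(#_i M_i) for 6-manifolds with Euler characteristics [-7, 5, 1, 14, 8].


For n-manifolds: chi(A#B) = chi(A) + chi(B) - chi(S^6).
chi(S^6) = 1 + (-1)^6 = 2.
chi(#) = (sum chi_i) - (5-1)*chi(S^6) = 21 - 4*2 = 13

13


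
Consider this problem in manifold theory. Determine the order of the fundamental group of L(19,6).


pi_1(L(p,q)) = Z/pZ for any q coprime to p.
|pi_1(L(19,6))| = 19

19


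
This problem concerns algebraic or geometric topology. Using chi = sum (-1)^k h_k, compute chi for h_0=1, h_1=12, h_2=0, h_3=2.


Handles of index k contribute (-1)^k to chi (same as CW cells).
chi = (1) + (-12) + (0) + (-2) = -13

-13


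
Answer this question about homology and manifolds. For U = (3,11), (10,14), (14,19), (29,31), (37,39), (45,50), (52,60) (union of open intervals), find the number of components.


Sort and merge overlapping open intervals.
Merged: (3,14), (14,19), (29,31), (37,39), (45,50), (52,60).
Number of components = 6

6


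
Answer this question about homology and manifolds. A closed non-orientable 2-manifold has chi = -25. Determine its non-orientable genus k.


chi = 2 - k for closed non-orientable surfaces with k crosscaps.
-25 = 2 - k
k = 2 - (-25) = 27

27


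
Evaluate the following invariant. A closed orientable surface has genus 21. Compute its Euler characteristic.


For a closed orientable surface of genus g: chi = 2 - 2g.
Here g = 21.
chi = 2 - 2*21 = 2 - 42 = -40

-40


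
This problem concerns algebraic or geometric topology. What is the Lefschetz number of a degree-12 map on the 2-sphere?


On S^2: L(f) = tr(f_0*) + (-1)^2 tr(f_2*) = 1 + (-1)^2 * deg(f).
L(f) = 1 + (-1)^2 * 12 = 1 + 12 = 13

13


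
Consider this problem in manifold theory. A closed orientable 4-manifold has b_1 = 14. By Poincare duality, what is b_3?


Poincare duality for closed orientable n-manifolds: b_k = b_{n-k}.
Here n = 4, so b_3 = b_1 = 14

14


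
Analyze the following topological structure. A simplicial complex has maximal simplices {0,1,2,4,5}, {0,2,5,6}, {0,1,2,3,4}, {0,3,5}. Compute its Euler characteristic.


Enumerate all faces; f-vector: f_0=7, f_1=18, f_2=20, f_3=10, f_4=2.
chi = sum (-1)^k f_k = 1

1


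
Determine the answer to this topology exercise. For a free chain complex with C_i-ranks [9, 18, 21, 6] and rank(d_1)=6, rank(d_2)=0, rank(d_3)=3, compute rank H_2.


rank H_k = rank(ker d_k) - rank(im d_{k+1}).
rank(ker d_2) = rank(C_2) - rank(d_2) = 21 - 0 = 21.
rank(im d_{2+1}) = 3.
rank H_2 = 21 - 3 = 18

18


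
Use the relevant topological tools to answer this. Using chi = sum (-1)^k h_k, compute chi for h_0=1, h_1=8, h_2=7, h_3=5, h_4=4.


Handles of index k contribute (-1)^k to chi (same as CW cells).
chi = (1) + (-8) + (7) + (-5) + (4) = -1

-1


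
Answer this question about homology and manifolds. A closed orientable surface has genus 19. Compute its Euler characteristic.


For a closed orientable surface of genus g: chi = 2 - 2g.
Here g = 19.
chi = 2 - 2*19 = 2 - 38 = -36

-36


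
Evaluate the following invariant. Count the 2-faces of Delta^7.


Delta^7 has 7+1 vertices. A 2-face is a choice of 2+1 vertices.
f_2 = C(7+1, 2+1) = C(8,3) = 56

56


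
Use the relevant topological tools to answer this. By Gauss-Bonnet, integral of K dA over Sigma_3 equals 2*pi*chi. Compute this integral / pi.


Gauss-Bonnet: integral K dA = 2*pi*chi(M).
chi(Sigma_3) = 2 - 2*3 = -4.
(integral K dA)/pi = 2*chi = 2*(-4) = -8

-8


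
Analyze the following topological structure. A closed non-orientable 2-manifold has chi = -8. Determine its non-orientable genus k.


chi = 2 - k for closed non-orientable surfaces with k crosscaps.
-8 = 2 - k
k = 2 - (-8) = 10

10


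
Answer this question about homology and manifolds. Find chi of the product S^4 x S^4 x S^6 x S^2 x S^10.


chi is multiplicative: chi(X x Y) = chi(X) chi(Y).
Each even-dim sphere has chi = 2. There are 5 factors.
chi = 2^5 = 32

32


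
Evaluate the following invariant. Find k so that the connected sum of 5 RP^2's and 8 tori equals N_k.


Since a >= 1, the sum is non-orientable; each T^2 can be replaced by RP^2 # RP^2 (since T^2#RP^2 = 3RP^2).
Total crosscaps k = 5 + 2*8 = 21.
Check via chi: chi = 5*1 + 8*0 - (5+8-1)*2 = -19 = 2 - k = -19. Consistent.

21


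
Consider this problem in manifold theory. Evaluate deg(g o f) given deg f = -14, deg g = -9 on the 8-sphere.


Degree is multiplicative under composition: deg(g o f) = deg(g) * deg(f).
= -9 * -14 = 126

126


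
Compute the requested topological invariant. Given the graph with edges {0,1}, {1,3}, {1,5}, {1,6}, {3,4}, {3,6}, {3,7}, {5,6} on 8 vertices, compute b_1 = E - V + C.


b_1 = E - V + (number of components).
E = 8, V = 8, components = 2.
b_1 = 8 - 8 + 2 = 2

2


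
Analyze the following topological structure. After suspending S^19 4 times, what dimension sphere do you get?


Each suspension raises dimension by 1: Sigma S^n = S^{n+1}.
Sigma^4 S^19 = S^{19+4} = S^23

23


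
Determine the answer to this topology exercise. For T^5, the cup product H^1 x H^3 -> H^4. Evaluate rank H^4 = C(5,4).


Cup product: H^p x H^q -> H^{p+q}; here p+q = 1+3 = 4.
rank H^k(T^n) = C(n,k).
C(5,4) = 5

5


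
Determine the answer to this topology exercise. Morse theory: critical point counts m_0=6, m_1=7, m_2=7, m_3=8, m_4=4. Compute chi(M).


Morse theory: chi(M) = sum_k (-1)^k m_k where m_k = #(index-k critical points).
= (6) + (-7) + (7) + (-8) + (4) = 2

2


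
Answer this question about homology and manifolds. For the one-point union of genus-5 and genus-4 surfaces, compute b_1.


For a wedge: H_1(A v B) = H_1(A) + H_1(B).
b_1(Sigma_5) = 10, b_1(Sigma_4) = 8.
b_1 = 10 + 8 = 18

18


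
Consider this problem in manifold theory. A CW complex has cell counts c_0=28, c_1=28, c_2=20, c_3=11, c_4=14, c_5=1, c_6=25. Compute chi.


chi = sum_k (-1)^k c_k.
= (-1)^0*28 + (-1)^1*28 + (-1)^2*20 + (-1)^3*11 + (-1)^4*14 + (-1)^5*1 + (-1)^6*25
= (28) + (-28) + (20) + (-11) + (14) + (-1) + (25)
= 47

47


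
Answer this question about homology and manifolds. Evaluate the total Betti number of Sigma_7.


For Sigma_7: b_0 = 1, b_1 = 2g = 14, b_2 = 1.
Total = 1 + 14 + 1 = 16

16


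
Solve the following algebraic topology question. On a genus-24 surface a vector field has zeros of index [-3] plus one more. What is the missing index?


Poincare-Hopf: sum of indices = chi(M).
chi(Sigma_24) = 2 - 2*24 = -46.
Sum of known indices = -3.
x = chi - (sum known) = -46 - (-3) = -43

-43


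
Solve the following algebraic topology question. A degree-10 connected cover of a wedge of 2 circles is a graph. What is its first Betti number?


Nielsen-Schreier: an index-n subgroup of F_r is free of rank 1 + n(r-1).
Equivalently: chi(cover) = n*chi(base); chi(vee_r S^1) = 1 - 2 = -1.
chi(E) = 10*(-1) = -10; rank = 1 - chi(E) = 1 - (-10) = 11.
rank = 1 + 10*(2-1) = 1 + 10 = 11

11


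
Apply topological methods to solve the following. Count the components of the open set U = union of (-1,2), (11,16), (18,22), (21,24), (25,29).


Sort and merge overlapping open intervals.
Merged: (-1,2), (11,16), (18,24), (25,29).
Number of components = 4

4


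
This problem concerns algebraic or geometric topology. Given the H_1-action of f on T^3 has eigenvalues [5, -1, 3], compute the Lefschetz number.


For a torus self-map: L(f) = det(I - A) where A acts on H_1.
L(f) = (1-5) * (1--1) * (1-3) = -4 * 2 * -2 = 16

16


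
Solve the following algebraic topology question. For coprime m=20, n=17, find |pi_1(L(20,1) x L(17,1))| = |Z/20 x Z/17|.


pi_1(X x Y) = pi_1(X) x pi_1(Y).
pi_1(L(20,1)) = Z/20, pi_1(L(17,1)) = Z/17.
|Z/20 x Z/17| = 20 * 17 = 340

340


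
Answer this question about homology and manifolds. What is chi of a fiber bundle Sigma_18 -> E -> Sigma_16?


For a fiber bundle F -> E -> B (with CW structure): chi(E) = chi(B) * chi(F).
chi(Sigma_16) = -30, chi(Sigma_18) = -34.
chi(E) = (-30) * (-34) = 1020

1020


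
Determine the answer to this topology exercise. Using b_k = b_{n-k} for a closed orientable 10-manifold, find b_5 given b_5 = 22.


Poincare duality for closed orientable n-manifolds: b_k = b_{n-k}.
Here n = 10, so b_5 = b_5 = 22

22


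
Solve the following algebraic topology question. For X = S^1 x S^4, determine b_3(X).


Each S^d has Poincare polynomial 1 + t^d.
The product S^1 x S^4 has Poincare polynomial prod(1+t^d_i).
Expanding: b_0=1, b_1=1, b_4=1, b_5=1.
b_3 = 0

0


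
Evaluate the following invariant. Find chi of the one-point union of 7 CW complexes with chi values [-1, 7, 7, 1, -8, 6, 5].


chi(A v B) = chi(A) + chi(B) - 1 (one point identified).
For 7 spaces: chi = (sum chi_i) - (7 - 1).
sum = 17; chi = 17 - 6 = 11

11


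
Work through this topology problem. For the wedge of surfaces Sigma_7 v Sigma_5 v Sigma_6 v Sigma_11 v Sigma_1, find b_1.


For a wedge X v Y: reduced H_k(X v Y) = H_k(X) + H_k(Y).
Each Sigma_g contributes b_1 = 2g.
b_1 = 14 + 10 + 12 + 22 + 2 = 60

60


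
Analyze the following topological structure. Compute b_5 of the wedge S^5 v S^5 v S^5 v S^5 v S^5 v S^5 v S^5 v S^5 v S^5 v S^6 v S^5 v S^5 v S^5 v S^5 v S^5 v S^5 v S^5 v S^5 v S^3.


For a wedge of spheres, H_k (k>0) is free on one generator per sphere of dimension k.
Spheres of dimension 5: count = 17.
b_5 = 17

17


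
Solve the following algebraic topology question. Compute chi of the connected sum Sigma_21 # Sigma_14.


chi(Sigma_21) = 2 - 2*21 = -40
chi(Sigma_14) = 2 - 2*14 = -26
For surfaces: chi(A#B) = chi(A) + chi(B) - 2.
chi = -40 + -26 - 2 = -68

-68


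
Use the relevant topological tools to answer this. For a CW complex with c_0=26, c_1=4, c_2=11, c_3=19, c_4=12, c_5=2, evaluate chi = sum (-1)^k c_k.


chi = sum_k (-1)^k c_k.
= (-1)^0*26 + (-1)^1*4 + (-1)^2*11 + (-1)^3*19 + (-1)^4*12 + (-1)^5*2
= (26) + (-4) + (11) + (-19) + (12) + (-2)
= 24

24


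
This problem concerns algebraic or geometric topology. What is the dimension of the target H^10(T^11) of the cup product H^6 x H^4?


Cup product: H^p x H^q -> H^{p+q}; here p+q = 6+4 = 10.
rank H^k(T^n) = C(n,k).
C(11,10) = 11

11


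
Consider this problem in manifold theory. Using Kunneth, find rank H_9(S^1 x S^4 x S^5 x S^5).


Each S^d has Poincare polynomial 1 + t^d.
The product S^1 x S^4 x S^5 x S^5 has Poincare polynomial prod(1+t^d_i).
Expanding: b_0=1, b_1=1, b_4=1, b_5=3, b_6=2, b_9=2, b_10=3, b_11=1, b_14=1, b_15=1.
b_9 = 2

2


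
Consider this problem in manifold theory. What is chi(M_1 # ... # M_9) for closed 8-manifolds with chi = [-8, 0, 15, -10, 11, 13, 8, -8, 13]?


For n-manifolds: chi(A#B) = chi(A) + chi(B) - chi(S^8).
chi(S^8) = 1 + (-1)^8 = 2.
chi(#) = (sum chi_i) - (9-1)*chi(S^8) = 34 - 8*2 = 18

18


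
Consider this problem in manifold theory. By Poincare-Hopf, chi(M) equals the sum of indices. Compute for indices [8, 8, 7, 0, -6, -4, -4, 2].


Poincare-Hopf: chi(M) = sum of indices of zeros.
chi = (8) + (8) + (7) + (0) + (-6) + (-4) + (-4) + (2) = 11

11


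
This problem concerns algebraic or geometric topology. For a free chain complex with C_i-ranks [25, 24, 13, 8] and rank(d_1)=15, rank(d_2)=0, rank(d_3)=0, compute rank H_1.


rank H_k = rank(ker d_k) - rank(im d_{k+1}).
rank(ker d_1) = rank(C_1) - rank(d_1) = 24 - 15 = 9.
rank(im d_{1+1}) = 0.
rank H_1 = 9 - 0 = 9

9


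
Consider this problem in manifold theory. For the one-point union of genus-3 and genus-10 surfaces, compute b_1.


For a wedge: H_1(A v B) = H_1(A) + H_1(B).
b_1(Sigma_3) = 6, b_1(Sigma_10) = 20.
b_1 = 6 + 20 = 26

26


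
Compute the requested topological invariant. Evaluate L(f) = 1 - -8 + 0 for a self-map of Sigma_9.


L(f) = tr(f_0*) - tr(f_1*) + tr(f_2*).
= 1 - (-8) + (0)
= 9

9


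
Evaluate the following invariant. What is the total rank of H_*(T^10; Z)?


b_k(T^10) = C(10,k), so the sum over k is sum_k C(10,k) = 2^10.
Total = 2^10 = 1024

1024


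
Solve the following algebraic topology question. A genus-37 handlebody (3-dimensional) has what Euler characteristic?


A genus-g handlebody deformation retracts to a wedge of g circles.
chi(vee_g S^1) = 1 - g.
chi(H_37) = 1 - 37 = -36

-36


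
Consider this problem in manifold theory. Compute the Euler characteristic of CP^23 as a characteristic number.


For any closed oriented manifold, <e(TM),[M]> = chi(M).
chi(CP^23) = 23+1 = 24

24


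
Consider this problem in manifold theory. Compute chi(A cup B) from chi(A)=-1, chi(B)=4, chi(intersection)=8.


chi(A cup B) = chi(A) + chi(B) - chi(A cap B)
= -1 + (4) - (8)
= -5

-5


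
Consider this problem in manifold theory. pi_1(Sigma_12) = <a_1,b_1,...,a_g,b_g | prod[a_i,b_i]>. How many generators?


Standard presentation: pi_1(Sigma_g) = <a_1,b_1,...,a_g,b_g | [a_1,b_1]...[a_g,b_g] = 1>.
Number of generators = 2g = 2*12 = 24

24


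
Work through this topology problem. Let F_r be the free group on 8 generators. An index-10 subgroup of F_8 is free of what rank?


Nielsen-Schreier: an index-n subgroup of F_r is free of rank 1 + n(r-1).
Equivalently: chi(cover) = n*chi(base); chi(vee_r S^1) = 1 - 8 = -7.
chi(E) = 10*(-7) = -70; rank = 1 - chi(E) = 1 - (-70) = 71.
rank = 1 + 10*(8-1) = 1 + 70 = 71

71


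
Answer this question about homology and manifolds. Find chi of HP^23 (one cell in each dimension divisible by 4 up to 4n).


HP^23 has one cell in each dimension 0, 4, ..., 4*23 (23+1 cells, all even-dim).
chi = 23 + 1 = 24

24


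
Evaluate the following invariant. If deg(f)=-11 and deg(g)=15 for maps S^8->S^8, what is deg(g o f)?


Degree is multiplicative under composition: deg(g o f) = deg(g) * deg(f).
= 15 * -11 = -165

-165


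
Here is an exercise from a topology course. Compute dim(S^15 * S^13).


Join of spheres: S^m * S^n = S^{m+n+1}.
dim = 15 + 13 + 1 = 29

29


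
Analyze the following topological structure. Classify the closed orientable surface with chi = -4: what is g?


chi = 2 - 2g for closed orientable surfaces.
-4 = 2 - 2g
2g = 2 - (-4) = 6
g = 3

3


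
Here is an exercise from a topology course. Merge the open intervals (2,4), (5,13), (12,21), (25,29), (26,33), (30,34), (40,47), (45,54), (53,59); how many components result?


Sort and merge overlapping open intervals.
Merged: (2,4), (5,21), (25,34), (40,59).
Number of components = 4

4


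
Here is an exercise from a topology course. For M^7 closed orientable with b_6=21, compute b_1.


Poincare duality for closed orientable n-manifolds: b_k = b_{n-k}.
Here n = 7, so b_1 = b_6 = 21

21


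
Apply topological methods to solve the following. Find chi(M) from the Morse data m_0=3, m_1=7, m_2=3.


Morse theory: chi(M) = sum_k (-1)^k m_k where m_k = #(index-k critical points).
= (3) + (-7) + (3) = -1

-1


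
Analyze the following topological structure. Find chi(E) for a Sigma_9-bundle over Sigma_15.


For a fiber bundle F -> E -> B (with CW structure): chi(E) = chi(B) * chi(F).
chi(Sigma_15) = -28, chi(Sigma_9) = -16.
chi(E) = (-28) * (-16) = 448

448


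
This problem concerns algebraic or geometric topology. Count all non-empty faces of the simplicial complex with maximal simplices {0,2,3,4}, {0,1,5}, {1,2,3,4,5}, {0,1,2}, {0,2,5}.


Each maximal simplex on m vertices has 2^m - 1 nonempty faces.
Take the union (dedupe shared faces).
Total distinct faces = 44

44


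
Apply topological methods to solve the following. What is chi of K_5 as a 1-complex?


K_5: V = 5, E = C(5,2) = 10.
chi = V - E = 5 - 10 = -5

-5


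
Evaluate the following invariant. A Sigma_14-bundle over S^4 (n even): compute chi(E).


chi(S^4) = 2 (n even), chi(Sigma_14) = 2 - 2*14 = -26.
chi(E) = 2 * (-26) = -52

-52


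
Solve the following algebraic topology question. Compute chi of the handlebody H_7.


A genus-g handlebody deformation retracts to a wedge of g circles.
chi(vee_g S^1) = 1 - g.
chi(H_7) = 1 - 7 = -6

-6


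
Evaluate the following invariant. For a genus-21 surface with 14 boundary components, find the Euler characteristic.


For a compact orientable surface with genus g and b boundary components: chi = 2 - 2g - b.
chi = 2 - 2*21 - 14 = 2 - 42 - 14 = -54

-54


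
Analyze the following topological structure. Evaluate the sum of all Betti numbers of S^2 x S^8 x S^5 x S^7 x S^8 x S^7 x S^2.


Total Betti number is multiplicative under products.
Each S^d (d>=1) has total Betti number 2.
There are 7 sphere factors.
Total = 2^7 = 128

128


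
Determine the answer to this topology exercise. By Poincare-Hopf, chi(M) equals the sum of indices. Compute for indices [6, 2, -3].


Poincare-Hopf: chi(M) = sum of indices of zeros.
chi = (6) + (2) + (-3) = 5

5


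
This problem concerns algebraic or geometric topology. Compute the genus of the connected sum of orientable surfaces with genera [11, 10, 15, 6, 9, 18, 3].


Genus is additive under connected sum of orientable surfaces.
g = 11 + 10 + 15 + 6 + 9 + 18 + 3 = 72

72


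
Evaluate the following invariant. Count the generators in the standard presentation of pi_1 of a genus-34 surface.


Standard presentation: pi_1(Sigma_g) = <a_1,b_1,...,a_g,b_g | [a_1,b_1]...[a_g,b_g] = 1>.
Number of generators = 2g = 2*34 = 68

68


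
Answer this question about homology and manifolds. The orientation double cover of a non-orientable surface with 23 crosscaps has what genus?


chi(N_23) = 2 - 23 = -21.
Double cover: chi(Sigma_g) = 2 * chi(N_23) = 2*(-21) = -42.
2 - 2g = -42, so g = (2 - (-42))/2 = 44/2 = 22

22


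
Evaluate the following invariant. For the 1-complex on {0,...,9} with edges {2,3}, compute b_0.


Run DFS/union-find over 10 vertices.
V = 10, E = 1.
Number of components = 9

9


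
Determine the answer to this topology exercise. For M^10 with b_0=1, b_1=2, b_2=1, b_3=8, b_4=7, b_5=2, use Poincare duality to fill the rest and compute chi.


By Poincare duality b_k = b_{10-k}, so full Betti numbers: b_0=1, b_1=2, b_2=1, b_3=8, b_4=7, b_5=2, b_6=7, b_7=8, b_8=1, b_9=2, b_10=1.
chi = sum (-1)^k b_k = -4

-4


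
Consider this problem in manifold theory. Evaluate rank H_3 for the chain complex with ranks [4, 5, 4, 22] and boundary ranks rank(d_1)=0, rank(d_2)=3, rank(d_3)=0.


rank H_k = rank(ker d_k) - rank(im d_{k+1}).
rank(ker d_3) = rank(C_3) - rank(d_3) = 22 - 0 = 22.
rank(im d_{3+1}) = 0.
rank H_3 = 22 - 0 = 22

22


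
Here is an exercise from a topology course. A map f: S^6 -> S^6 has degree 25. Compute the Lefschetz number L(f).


On S^6: L(f) = tr(f_0*) + (-1)^6 tr(f_6*) = 1 + (-1)^6 * deg(f).
L(f) = 1 + (-1)^6 * 25 = 1 + 25 = 26

26


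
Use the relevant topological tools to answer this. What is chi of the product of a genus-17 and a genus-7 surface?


chi(Sigma_17) = 2 - 2*17 = -32
chi(Sigma_7) = 2 - 2*7 = -12
chi(product) = (-32) * (-12) = 384

384


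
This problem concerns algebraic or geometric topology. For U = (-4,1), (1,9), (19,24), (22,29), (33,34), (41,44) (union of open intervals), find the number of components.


Sort and merge overlapping open intervals.
Merged: (-4,1), (1,9), (19,29), (33,34), (41,44).
Number of components = 5

5


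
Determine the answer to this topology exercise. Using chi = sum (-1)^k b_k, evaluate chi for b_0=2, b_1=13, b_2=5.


chi = sum_k (-1)^k b_k.
= (2) + (-13) + (5)
= -6

-6


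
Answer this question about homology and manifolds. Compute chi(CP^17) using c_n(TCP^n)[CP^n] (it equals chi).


For any closed oriented manifold, <e(TM),[M]> = chi(M).
chi(CP^17) = 17+1 = 18

18


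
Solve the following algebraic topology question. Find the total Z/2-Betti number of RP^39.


H^k(RP^39; Z/2) = Z/2 for each 0 <= k <= 39.
Total dimension = 39 + 1 = 40

40


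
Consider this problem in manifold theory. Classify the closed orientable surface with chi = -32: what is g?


chi = 2 - 2g for closed orientable surfaces.
-32 = 2 - 2g
2g = 2 - (-32) = 34
g = 17

17


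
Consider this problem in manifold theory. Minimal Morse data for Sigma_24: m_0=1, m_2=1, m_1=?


A perfect Morse function has m_k = b_k.
For Sigma_24: b_0=1, b_1=2g=48, b_2=1.
Saddles m_1 = 2g = 48

48


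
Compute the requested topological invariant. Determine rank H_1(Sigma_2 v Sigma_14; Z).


For a wedge: H_1(A v B) = H_1(A) + H_1(B).
b_1(Sigma_2) = 4, b_1(Sigma_14) = 28.
b_1 = 4 + 28 = 32

32


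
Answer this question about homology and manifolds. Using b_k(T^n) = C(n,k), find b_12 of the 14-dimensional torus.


By the Kunneth formula, b_k(T^n) = C(n,k).
b_12(T^14) = C(14,12).
C(14,12) = 14!/(12!*2!) = 91

91


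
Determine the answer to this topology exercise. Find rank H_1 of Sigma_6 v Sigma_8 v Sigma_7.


For a wedge X v Y: reduced H_k(X v Y) = H_k(X) + H_k(Y).
Each Sigma_g contributes b_1 = 2g.
b_1 = 12 + 16 + 14 = 42

42


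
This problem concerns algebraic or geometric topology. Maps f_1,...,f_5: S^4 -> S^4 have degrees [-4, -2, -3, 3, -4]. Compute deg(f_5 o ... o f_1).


Degree is multiplicative: deg(composition) = product of degrees.
= (-4) * (-2) * (-3) * (3) * (-4) = 288

288


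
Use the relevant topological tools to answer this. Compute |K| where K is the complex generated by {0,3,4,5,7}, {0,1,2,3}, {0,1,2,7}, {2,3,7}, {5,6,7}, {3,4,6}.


Each maximal simplex on m vertices has 2^m - 1 nonempty faces.
Take the union (dedupe shared faces).
Total distinct faces = 57

57


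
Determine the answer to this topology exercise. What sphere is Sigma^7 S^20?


Each suspension raises dimension by 1: Sigma S^n = S^{n+1}.
Sigma^7 S^20 = S^{20+7} = S^27

27


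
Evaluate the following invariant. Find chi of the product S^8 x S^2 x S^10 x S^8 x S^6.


chi is multiplicative: chi(X x Y) = chi(X) chi(Y).
Each even-dim sphere has chi = 2. There are 5 factors.
chi = 2^5 = 32

32


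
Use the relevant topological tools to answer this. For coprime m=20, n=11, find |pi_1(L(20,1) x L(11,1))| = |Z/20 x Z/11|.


pi_1(X x Y) = pi_1(X) x pi_1(Y).
pi_1(L(20,1)) = Z/20, pi_1(L(11,1)) = Z/11.
|Z/20 x Z/11| = 20 * 11 = 220

220


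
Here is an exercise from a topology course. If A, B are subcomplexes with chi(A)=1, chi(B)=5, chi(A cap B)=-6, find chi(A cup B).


chi(A cup B) = chi(A) + chi(B) - chi(A cap B)
= 1 + (5) - (-6)
= 12

12


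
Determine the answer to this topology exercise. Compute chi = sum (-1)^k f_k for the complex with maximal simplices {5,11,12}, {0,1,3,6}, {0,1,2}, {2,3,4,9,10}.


Enumerate all faces; f-vector: f_0=11, f_1=21, f_2=16, f_3=6, f_4=1.
chi = sum (-1)^k f_k = 1

1


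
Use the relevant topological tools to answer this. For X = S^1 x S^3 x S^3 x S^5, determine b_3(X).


Each S^d has Poincare polynomial 1 + t^d.
The product S^1 x S^3 x S^3 x S^5 has Poincare polynomial prod(1+t^d_i).
Expanding: b_0=1, b_1=1, b_3=2, b_4=2, b_5=1, b_6=2, b_7=1, b_8=2, b_9=2, b_11=1, b_12=1.
b_3 = 2

2


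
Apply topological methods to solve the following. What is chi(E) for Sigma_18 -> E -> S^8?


chi(S^8) = 2 (n even), chi(Sigma_18) = 2 - 2*18 = -34.
chi(E) = 2 * (-34) = -68

-68


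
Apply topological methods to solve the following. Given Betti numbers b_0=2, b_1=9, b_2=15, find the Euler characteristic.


chi = sum_k (-1)^k b_k.
= (2) + (-9) + (15)
= 8

8


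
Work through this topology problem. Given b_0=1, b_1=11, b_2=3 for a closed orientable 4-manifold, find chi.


By Poincare duality b_k = b_{4-k}, so full Betti numbers: b_0=1, b_1=11, b_2=3, b_3=11, b_4=1.
chi = sum (-1)^k b_k = -17

-17


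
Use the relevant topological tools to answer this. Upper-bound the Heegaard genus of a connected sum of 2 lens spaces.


Heegaard genus satisfies g(A#B) <= g(A) + g(B).
Each lens space has g = 1.
Upper bound: 2 * 1 = 2

2


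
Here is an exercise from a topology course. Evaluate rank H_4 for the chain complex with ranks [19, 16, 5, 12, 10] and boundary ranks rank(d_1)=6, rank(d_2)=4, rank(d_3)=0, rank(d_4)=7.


rank H_k = rank(ker d_k) - rank(im d_{k+1}).
rank(ker d_4) = rank(C_4) - rank(d_4) = 10 - 7 = 3.
rank(im d_{4+1}) = 0.
rank H_4 = 3 - 0 = 3

3


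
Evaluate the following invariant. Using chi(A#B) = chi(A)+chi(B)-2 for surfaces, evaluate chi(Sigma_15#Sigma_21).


chi(Sigma_15) = 2 - 2*15 = -28
chi(Sigma_21) = 2 - 2*21 = -40
For surfaces: chi(A#B) = chi(A) + chi(B) - 2.
chi = -28 + -40 - 2 = -70

-70


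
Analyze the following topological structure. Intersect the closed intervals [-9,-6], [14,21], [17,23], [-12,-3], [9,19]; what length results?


Intersection = [max(a_i), min(b_i)] = [17, -6].
Since 17 > -6, the intersection is empty.
Length = 0

0


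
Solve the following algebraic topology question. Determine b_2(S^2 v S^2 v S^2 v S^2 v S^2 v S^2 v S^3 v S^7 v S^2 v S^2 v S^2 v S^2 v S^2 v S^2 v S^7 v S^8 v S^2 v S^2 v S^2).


For a wedge of spheres, H_k (k>0) is free on one generator per sphere of dimension k.
Spheres of dimension 2: count = 15.
b_2 = 15

15


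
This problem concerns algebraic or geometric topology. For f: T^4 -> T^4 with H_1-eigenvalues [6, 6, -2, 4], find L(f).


For a torus self-map: L(f) = det(I - A) where A acts on H_1.
L(f) = (1-6) * (1-6) * (1--2) * (1-4) = -5 * -5 * 3 * -3 = -225

-225


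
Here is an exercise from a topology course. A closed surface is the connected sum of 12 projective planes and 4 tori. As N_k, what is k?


Since a >= 1, the sum is non-orientable; each T^2 can be replaced by RP^2 # RP^2 (since T^2#RP^2 = 3RP^2).
Total crosscaps k = 12 + 2*4 = 20.
Check via chi: chi = 12*1 + 4*0 - (12+4-1)*2 = -18 = 2 - k = -18. Consistent.

20


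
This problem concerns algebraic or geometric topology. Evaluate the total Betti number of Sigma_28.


For Sigma_28: b_0 = 1, b_1 = 2g = 56, b_2 = 1.
Total = 1 + 56 + 1 = 58

58


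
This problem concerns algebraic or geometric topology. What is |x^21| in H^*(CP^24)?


|x| = 2 in H^*(CP^n).
|x^21| = 21 * |x| = 21 * 2 = 42

42


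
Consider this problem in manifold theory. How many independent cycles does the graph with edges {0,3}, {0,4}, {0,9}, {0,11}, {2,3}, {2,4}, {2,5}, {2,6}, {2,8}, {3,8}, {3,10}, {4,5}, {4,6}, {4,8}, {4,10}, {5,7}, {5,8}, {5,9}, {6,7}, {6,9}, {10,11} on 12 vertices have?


b_1 = E - V + (number of components).
E = 21, V = 12, components = 2.
b_1 = 21 - 12 + 2 = 11

11


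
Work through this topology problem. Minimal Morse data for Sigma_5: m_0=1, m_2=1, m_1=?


A perfect Morse function has m_k = b_k.
For Sigma_5: b_0=1, b_1=2g=10, b_2=1.
Saddles m_1 = 2g = 10

10


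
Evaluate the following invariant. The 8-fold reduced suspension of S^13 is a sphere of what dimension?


Each suspension raises dimension by 1: Sigma S^n = S^{n+1}.
Sigma^8 S^13 = S^{13+8} = S^21

21


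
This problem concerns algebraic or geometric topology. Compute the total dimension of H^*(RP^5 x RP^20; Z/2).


dim H^*(RP^n; Z/2) = n+1 (one Z/2 in each degree 0..n).
Total Betti number is multiplicative.
Total = (5+1) * (20+1) = 6 * 21 = 126

126


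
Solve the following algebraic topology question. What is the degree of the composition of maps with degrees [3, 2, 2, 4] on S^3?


Degree is multiplicative: deg(composition) = product of degrees.
= (3) * (2) * (2) * (4) = 48

48


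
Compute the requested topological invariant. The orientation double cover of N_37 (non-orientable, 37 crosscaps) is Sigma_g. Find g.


chi(N_37) = 2 - 37 = -35.
Double cover: chi(Sigma_g) = 2 * chi(N_37) = 2*(-35) = -70.
2 - 2g = -70, so g = (2 - (-70))/2 = 72/2 = 36

36


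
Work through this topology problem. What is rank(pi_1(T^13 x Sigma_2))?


pi_1(A x B) = pi_1(A) x pi_1(B); rank of abelianization = b_1.
b_1(T^13) = 13, b_1(Sigma_2) = 2*2 = 4.
b_1(product) = 13 + 4 = 17

17


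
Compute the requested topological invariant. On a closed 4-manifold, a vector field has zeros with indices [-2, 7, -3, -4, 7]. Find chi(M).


Poincare-Hopf: chi(M) = sum of indices of zeros.
chi = (-2) + (7) + (-3) + (-4) + (7) = 5

5


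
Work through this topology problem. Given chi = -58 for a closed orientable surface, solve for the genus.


chi = 2 - 2g for closed orientable surfaces.
-58 = 2 - 2g
2g = 2 - (-58) = 60
g = 30

30


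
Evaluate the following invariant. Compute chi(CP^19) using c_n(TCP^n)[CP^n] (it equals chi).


For any closed oriented manifold, <e(TM),[M]> = chi(M).
chi(CP^19) = 19+1 = 20

20


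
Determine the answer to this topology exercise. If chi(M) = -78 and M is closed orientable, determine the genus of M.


chi = 2 - 2g for closed orientable surfaces.
-78 = 2 - 2g
2g = 2 - (-78) = 80
g = 40

40


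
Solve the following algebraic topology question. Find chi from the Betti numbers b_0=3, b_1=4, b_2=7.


chi = sum_k (-1)^k b_k.
= (3) + (-4) + (7)
= 6

6


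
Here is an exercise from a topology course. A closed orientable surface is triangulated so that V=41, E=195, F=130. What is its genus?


chi = V - E + F = 41 - 195 + 130 = -24
For orientable closed surface: chi = 2 - 2g, so g = (2 - chi)/2.
g = (2 - (-24)) / 2 = 26 / 2 = 13

13


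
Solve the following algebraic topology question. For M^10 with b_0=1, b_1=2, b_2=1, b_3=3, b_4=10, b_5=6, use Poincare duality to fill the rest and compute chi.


By Poincare duality b_k = b_{10-k}, so full Betti numbers: b_0=1, b_1=2, b_2=1, b_3=3, b_4=10, b_5=6, b_6=10, b_7=3, b_8=1, b_9=2, b_10=1.
chi = sum (-1)^k b_k = 8

8


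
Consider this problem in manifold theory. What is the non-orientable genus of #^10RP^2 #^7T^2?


Since a >= 1, the sum is non-orientable; each T^2 can be replaced by RP^2 # RP^2 (since T^2#RP^2 = 3RP^2).
Total crosscaps k = 10 + 2*7 = 24.
Check via chi: chi = 10*1 + 7*0 - (10+7-1)*2 = -22 = 2 - k = -22. Consistent.

24


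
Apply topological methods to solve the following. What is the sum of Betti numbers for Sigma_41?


For Sigma_41: b_0 = 1, b_1 = 2g = 82, b_2 = 1.
Total = 1 + 82 + 1 = 84

84
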